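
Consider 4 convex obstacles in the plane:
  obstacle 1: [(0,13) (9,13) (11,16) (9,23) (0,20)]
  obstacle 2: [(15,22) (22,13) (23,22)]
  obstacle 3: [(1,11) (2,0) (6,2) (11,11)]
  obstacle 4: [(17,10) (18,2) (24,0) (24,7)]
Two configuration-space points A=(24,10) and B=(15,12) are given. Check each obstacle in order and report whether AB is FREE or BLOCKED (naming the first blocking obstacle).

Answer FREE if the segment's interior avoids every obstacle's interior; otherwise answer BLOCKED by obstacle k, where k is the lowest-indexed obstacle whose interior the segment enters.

FREE

Obstacle 1 [(0,13) (9,13) (11,16) (9,23) (0,20)]:
  edge (0,13)–(9,13): clear
  edge (9,13)–(11,16): clear
  edge (11,16)–(9,23): clear
  edge (9,23)–(0,20): clear
  edge (0,20)–(0,13): clear
  midpoint (39/2,11) outside
  → clear
Obstacle 2 [(15,22) (22,13) (23,22)]:
  edge (15,22)–(22,13): clear
  edge (22,13)–(23,22): clear
  edge (23,22)–(15,22): clear
  midpoint (39/2,11) outside
  → clear
Obstacle 3 [(1,11) (2,0) (6,2) (11,11)]:
  edge (1,11)–(2,0): clear
  edge (2,0)–(6,2): clear
  edge (6,2)–(11,11): clear
  edge (11,11)–(1,11): clear
  midpoint (39/2,11) outside
  → clear
Obstacle 4 [(17,10) (18,2) (24,0) (24,7)]:
  edge (17,10)–(18,2): clear
  edge (18,2)–(24,0): clear
  edge (24,0)–(24,7): clear
  edge (24,7)–(17,10): clear
  midpoint (39/2,11) outside
  → clear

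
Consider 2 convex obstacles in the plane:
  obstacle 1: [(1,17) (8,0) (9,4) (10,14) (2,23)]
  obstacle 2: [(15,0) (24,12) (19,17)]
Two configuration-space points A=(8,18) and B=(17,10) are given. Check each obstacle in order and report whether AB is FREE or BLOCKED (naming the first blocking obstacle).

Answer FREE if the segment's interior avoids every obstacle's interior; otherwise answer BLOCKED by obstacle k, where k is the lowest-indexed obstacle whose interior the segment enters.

Obstacle 1 [(1,17) (8,0) (9,4) (10,14) (2,23)]:
  edge (1,17)–(8,0): clear
  edge (8,0)–(9,4): clear
  edge (9,4)–(10,14): clear
  edge (10,14)–(2,23): clear
  edge (2,23)–(1,17): clear
  midpoint (25/2,14) outside
  → clear
Obstacle 2 [(15,0) (24,12) (19,17)]:
  edge (15,0)–(24,12): clear
  edge (24,12)–(19,17): clear
  edge (19,17)–(15,0): clear
  midpoint (25/2,14) outside
  → clear

FREE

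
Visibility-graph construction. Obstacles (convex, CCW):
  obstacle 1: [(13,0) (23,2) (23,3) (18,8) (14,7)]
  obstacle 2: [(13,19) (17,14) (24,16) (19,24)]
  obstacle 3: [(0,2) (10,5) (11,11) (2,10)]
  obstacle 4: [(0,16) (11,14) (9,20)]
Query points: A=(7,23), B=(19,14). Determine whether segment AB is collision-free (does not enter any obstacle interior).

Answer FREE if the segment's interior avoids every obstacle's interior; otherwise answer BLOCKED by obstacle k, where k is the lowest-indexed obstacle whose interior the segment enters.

BLOCKED by obstacle 2

Obstacle 1 [(13,0) (23,2) (23,3) (18,8) (14,7)]:
  edge (13,0)–(23,2): clear
  edge (23,2)–(23,3): clear
  edge (23,3)–(18,8): clear
  edge (18,8)–(14,7): clear
  edge (14,7)–(13,0): clear
  midpoint (13,37/2) outside
  → clear
Obstacle 2 [(13,19) (17,14) (24,16) (19,24)]:
  edge (13,19)–(17,14): crosses AB
  edge (17,14)–(24,16): crosses AB
  edge (24,16)–(19,24): clear
  edge (19,24)–(13,19): clear
  → BLOCKED
Obstacle 3 [(0,2) (10,5) (11,11) (2,10)]:
  edge (0,2)–(10,5): clear
  edge (10,5)–(11,11): clear
  edge (11,11)–(2,10): clear
  edge (2,10)–(0,2): clear
  midpoint (13,37/2) outside
  → clear
Obstacle 4 [(0,16) (11,14) (9,20)]:
  edge (0,16)–(11,14): clear
  edge (11,14)–(9,20): clear
  edge (9,20)–(0,16): clear
  midpoint (13,37/2) outside
  → clear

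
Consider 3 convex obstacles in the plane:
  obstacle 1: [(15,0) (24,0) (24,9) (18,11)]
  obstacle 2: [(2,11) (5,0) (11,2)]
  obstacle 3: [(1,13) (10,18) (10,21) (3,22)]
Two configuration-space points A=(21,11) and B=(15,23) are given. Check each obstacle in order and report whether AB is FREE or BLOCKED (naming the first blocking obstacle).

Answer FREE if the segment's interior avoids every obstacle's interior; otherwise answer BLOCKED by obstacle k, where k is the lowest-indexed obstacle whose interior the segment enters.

Obstacle 1 [(15,0) (24,0) (24,9) (18,11)]:
  edge (15,0)–(24,0): clear
  edge (24,0)–(24,9): clear
  edge (24,9)–(18,11): clear
  edge (18,11)–(15,0): clear
  midpoint (18,17) outside
  → clear
Obstacle 2 [(2,11) (5,0) (11,2)]:
  edge (2,11)–(5,0): clear
  edge (5,0)–(11,2): clear
  edge (11,2)–(2,11): clear
  midpoint (18,17) outside
  → clear
Obstacle 3 [(1,13) (10,18) (10,21) (3,22)]:
  edge (1,13)–(10,18): clear
  edge (10,18)–(10,21): clear
  edge (10,21)–(3,22): clear
  edge (3,22)–(1,13): clear
  midpoint (18,17) outside
  → clear

FREE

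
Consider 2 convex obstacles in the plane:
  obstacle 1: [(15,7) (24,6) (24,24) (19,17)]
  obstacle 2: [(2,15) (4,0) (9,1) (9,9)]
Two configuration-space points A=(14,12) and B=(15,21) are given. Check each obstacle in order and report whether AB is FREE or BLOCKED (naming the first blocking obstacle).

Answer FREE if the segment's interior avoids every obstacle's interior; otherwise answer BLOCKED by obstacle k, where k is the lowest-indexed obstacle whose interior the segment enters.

Obstacle 1 [(15,7) (24,6) (24,24) (19,17)]:
  edge (15,7)–(24,6): clear
  edge (24,6)–(24,24): clear
  edge (24,24)–(19,17): clear
  edge (19,17)–(15,7): clear
  midpoint (29/2,33/2) outside
  → clear
Obstacle 2 [(2,15) (4,0) (9,1) (9,9)]:
  edge (2,15)–(4,0): clear
  edge (4,0)–(9,1): clear
  edge (9,1)–(9,9): clear
  edge (9,9)–(2,15): clear
  midpoint (29/2,33/2) outside
  → clear

FREE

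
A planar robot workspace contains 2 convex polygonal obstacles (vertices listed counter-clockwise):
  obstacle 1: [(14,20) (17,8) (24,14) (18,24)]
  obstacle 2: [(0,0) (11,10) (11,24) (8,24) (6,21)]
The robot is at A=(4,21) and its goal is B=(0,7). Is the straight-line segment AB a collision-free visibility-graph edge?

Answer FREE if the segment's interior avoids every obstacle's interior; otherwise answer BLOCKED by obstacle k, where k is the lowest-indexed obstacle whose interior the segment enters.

Obstacle 1 [(14,20) (17,8) (24,14) (18,24)]:
  edge (14,20)–(17,8): clear
  edge (17,8)–(24,14): clear
  edge (24,14)–(18,24): clear
  edge (18,24)–(14,20): clear
  midpoint (2,14) outside
  → clear
Obstacle 2 [(0,0) (11,10) (11,24) (8,24) (6,21)]:
  edge (0,0)–(11,10): clear
  edge (11,10)–(11,24): clear
  edge (11,24)–(8,24): clear
  edge (8,24)–(6,21): clear
  edge (6,21)–(0,0): clear
  midpoint (2,14) outside
  → clear

FREE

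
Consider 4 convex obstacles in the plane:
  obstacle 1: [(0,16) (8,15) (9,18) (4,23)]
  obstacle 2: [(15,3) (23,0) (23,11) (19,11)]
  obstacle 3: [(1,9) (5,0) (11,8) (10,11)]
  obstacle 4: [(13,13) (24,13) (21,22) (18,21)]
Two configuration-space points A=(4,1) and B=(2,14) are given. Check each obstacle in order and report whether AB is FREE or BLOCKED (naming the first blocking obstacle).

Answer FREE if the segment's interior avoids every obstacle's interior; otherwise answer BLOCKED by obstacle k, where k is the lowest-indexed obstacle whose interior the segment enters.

BLOCKED by obstacle 3

Obstacle 1 [(0,16) (8,15) (9,18) (4,23)]:
  edge (0,16)–(8,15): clear
  edge (8,15)–(9,18): clear
  edge (9,18)–(4,23): clear
  edge (4,23)–(0,16): clear
  midpoint (3,15/2) outside
  → clear
Obstacle 2 [(15,3) (23,0) (23,11) (19,11)]:
  edge (15,3)–(23,0): clear
  edge (23,0)–(23,11): clear
  edge (23,11)–(19,11): clear
  edge (19,11)–(15,3): clear
  midpoint (3,15/2) outside
  → clear
Obstacle 3 [(1,9) (5,0) (11,8) (10,11)]:
  edge (1,9)–(5,0): crosses AB
  edge (5,0)–(11,8): clear
  edge (11,8)–(10,11): clear
  edge (10,11)–(1,9): crosses AB
  → BLOCKED
Obstacle 4 [(13,13) (24,13) (21,22) (18,21)]:
  edge (13,13)–(24,13): clear
  edge (24,13)–(21,22): clear
  edge (21,22)–(18,21): clear
  edge (18,21)–(13,13): clear
  midpoint (3,15/2) outside
  → clear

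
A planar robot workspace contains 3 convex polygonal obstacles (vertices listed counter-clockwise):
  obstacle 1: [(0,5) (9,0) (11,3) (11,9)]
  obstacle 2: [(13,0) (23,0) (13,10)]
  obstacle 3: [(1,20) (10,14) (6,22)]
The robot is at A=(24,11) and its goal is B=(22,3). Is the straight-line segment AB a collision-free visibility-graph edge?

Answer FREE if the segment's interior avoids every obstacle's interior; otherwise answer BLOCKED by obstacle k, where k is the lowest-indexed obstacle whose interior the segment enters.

Obstacle 1 [(0,5) (9,0) (11,3) (11,9)]:
  edge (0,5)–(9,0): clear
  edge (9,0)–(11,3): clear
  edge (11,3)–(11,9): clear
  edge (11,9)–(0,5): clear
  midpoint (23,7) outside
  → clear
Obstacle 2 [(13,0) (23,0) (13,10)]:
  edge (13,0)–(23,0): clear
  edge (23,0)–(13,10): clear
  edge (13,10)–(13,0): clear
  midpoint (23,7) outside
  → clear
Obstacle 3 [(1,20) (10,14) (6,22)]:
  edge (1,20)–(10,14): clear
  edge (10,14)–(6,22): clear
  edge (6,22)–(1,20): clear
  midpoint (23,7) outside
  → clear

FREE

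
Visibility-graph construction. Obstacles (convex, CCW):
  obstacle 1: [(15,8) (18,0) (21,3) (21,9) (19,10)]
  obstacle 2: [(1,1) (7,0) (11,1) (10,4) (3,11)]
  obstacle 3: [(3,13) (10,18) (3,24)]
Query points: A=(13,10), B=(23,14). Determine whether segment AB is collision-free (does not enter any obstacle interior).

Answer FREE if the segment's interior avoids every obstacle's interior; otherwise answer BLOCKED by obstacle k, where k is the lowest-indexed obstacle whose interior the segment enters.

FREE

Obstacle 1 [(15,8) (18,0) (21,3) (21,9) (19,10)]:
  edge (15,8)–(18,0): clear
  edge (18,0)–(21,3): clear
  edge (21,3)–(21,9): clear
  edge (21,9)–(19,10): clear
  edge (19,10)–(15,8): clear
  midpoint (18,12) outside
  → clear
Obstacle 2 [(1,1) (7,0) (11,1) (10,4) (3,11)]:
  edge (1,1)–(7,0): clear
  edge (7,0)–(11,1): clear
  edge (11,1)–(10,4): clear
  edge (10,4)–(3,11): clear
  edge (3,11)–(1,1): clear
  midpoint (18,12) outside
  → clear
Obstacle 3 [(3,13) (10,18) (3,24)]:
  edge (3,13)–(10,18): clear
  edge (10,18)–(3,24): clear
  edge (3,24)–(3,13): clear
  midpoint (18,12) outside
  → clear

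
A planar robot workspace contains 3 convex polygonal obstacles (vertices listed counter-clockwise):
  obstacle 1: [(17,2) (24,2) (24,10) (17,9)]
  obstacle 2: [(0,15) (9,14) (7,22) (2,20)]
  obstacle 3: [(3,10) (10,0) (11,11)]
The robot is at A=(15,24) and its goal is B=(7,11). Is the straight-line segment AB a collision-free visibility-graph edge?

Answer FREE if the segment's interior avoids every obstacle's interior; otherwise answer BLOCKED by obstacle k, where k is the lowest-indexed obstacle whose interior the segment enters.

Obstacle 1 [(17,2) (24,2) (24,10) (17,9)]:
  edge (17,2)–(24,2): clear
  edge (24,2)–(24,10): clear
  edge (24,10)–(17,9): clear
  edge (17,9)–(17,2): clear
  midpoint (11,35/2) outside
  → clear
Obstacle 2 [(0,15) (9,14) (7,22) (2,20)]:
  edge (0,15)–(9,14): crosses AB
  edge (9,14)–(7,22): crosses AB
  edge (7,22)–(2,20): clear
  edge (2,20)–(0,15): clear
  → BLOCKED
Obstacle 3 [(3,10) (10,0) (11,11)]:
  edge (3,10)–(10,0): clear
  edge (10,0)–(11,11): clear
  edge (11,11)–(3,10): clear
  midpoint (11,35/2) outside
  → clear

BLOCKED by obstacle 2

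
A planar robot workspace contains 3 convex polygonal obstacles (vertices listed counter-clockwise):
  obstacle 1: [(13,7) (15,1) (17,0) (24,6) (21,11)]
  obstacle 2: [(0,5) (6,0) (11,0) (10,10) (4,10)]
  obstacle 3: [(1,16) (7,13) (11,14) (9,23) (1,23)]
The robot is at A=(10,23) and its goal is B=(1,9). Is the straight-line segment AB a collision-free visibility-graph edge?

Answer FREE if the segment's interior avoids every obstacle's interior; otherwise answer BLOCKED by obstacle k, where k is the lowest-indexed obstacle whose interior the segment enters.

Obstacle 1 [(13,7) (15,1) (17,0) (24,6) (21,11)]:
  edge (13,7)–(15,1): clear
  edge (15,1)–(17,0): clear
  edge (17,0)–(24,6): clear
  edge (24,6)–(21,11): clear
  edge (21,11)–(13,7): clear
  midpoint (11/2,16) outside
  → clear
Obstacle 2 [(0,5) (6,0) (11,0) (10,10) (4,10)]:
  edge (0,5)–(6,0): clear
  edge (6,0)–(11,0): clear
  edge (11,0)–(10,10): clear
  edge (10,10)–(4,10): clear
  edge (4,10)–(0,5): clear
  midpoint (11/2,16) outside
  → clear
Obstacle 3 [(1,16) (7,13) (11,14) (9,23) (1,23)]:
  edge (1,16)–(7,13): crosses AB
  edge (7,13)–(11,14): clear
  edge (11,14)–(9,23): crosses AB
  edge (9,23)–(1,23): clear
  edge (1,23)–(1,16): clear
  → BLOCKED

BLOCKED by obstacle 3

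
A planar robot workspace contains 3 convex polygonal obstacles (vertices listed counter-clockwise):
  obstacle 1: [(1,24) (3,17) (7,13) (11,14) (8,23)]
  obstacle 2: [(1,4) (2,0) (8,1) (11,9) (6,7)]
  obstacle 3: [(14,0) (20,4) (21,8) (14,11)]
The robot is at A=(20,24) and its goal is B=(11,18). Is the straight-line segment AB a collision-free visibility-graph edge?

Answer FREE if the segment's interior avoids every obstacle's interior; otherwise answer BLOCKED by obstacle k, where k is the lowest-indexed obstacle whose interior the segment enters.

FREE

Obstacle 1 [(1,24) (3,17) (7,13) (11,14) (8,23)]:
  edge (1,24)–(3,17): clear
  edge (3,17)–(7,13): clear
  edge (7,13)–(11,14): clear
  edge (11,14)–(8,23): clear
  edge (8,23)–(1,24): clear
  midpoint (31/2,21) outside
  → clear
Obstacle 2 [(1,4) (2,0) (8,1) (11,9) (6,7)]:
  edge (1,4)–(2,0): clear
  edge (2,0)–(8,1): clear
  edge (8,1)–(11,9): clear
  edge (11,9)–(6,7): clear
  edge (6,7)–(1,4): clear
  midpoint (31/2,21) outside
  → clear
Obstacle 3 [(14,0) (20,4) (21,8) (14,11)]:
  edge (14,0)–(20,4): clear
  edge (20,4)–(21,8): clear
  edge (21,8)–(14,11): clear
  edge (14,11)–(14,0): clear
  midpoint (31/2,21) outside
  → clear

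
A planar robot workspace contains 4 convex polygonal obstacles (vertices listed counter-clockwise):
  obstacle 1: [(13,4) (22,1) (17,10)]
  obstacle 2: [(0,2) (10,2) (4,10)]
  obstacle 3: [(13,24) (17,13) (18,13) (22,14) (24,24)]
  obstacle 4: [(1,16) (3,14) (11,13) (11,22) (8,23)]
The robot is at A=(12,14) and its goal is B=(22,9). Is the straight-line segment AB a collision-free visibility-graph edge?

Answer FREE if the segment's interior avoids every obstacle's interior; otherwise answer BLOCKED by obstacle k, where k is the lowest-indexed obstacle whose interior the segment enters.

Obstacle 1 [(13,4) (22,1) (17,10)]:
  edge (13,4)–(22,1): clear
  edge (22,1)–(17,10): clear
  edge (17,10)–(13,4): clear
  midpoint (17,23/2) outside
  → clear
Obstacle 2 [(0,2) (10,2) (4,10)]:
  edge (0,2)–(10,2): clear
  edge (10,2)–(4,10): clear
  edge (4,10)–(0,2): clear
  midpoint (17,23/2) outside
  → clear
Obstacle 3 [(13,24) (17,13) (18,13) (22,14) (24,24)]:
  edge (13,24)–(17,13): clear
  edge (17,13)–(18,13): clear
  edge (18,13)–(22,14): clear
  edge (22,14)–(24,24): clear
  edge (24,24)–(13,24): clear
  midpoint (17,23/2) outside
  → clear
Obstacle 4 [(1,16) (3,14) (11,13) (11,22) (8,23)]:
  edge (1,16)–(3,14): clear
  edge (3,14)–(11,13): clear
  edge (11,13)–(11,22): clear
  edge (11,22)–(8,23): clear
  edge (8,23)–(1,16): clear
  midpoint (17,23/2) outside
  → clear

FREE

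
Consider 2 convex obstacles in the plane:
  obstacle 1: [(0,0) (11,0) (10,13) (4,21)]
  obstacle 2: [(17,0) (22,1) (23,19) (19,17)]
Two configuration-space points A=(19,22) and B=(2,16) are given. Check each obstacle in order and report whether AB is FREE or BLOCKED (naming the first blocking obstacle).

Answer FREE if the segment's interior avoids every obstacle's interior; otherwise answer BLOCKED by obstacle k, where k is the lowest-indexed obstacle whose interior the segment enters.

Obstacle 1 [(0,0) (11,0) (10,13) (4,21)]:
  edge (0,0)–(11,0): clear
  edge (11,0)–(10,13): clear
  edge (10,13)–(4,21): crosses AB
  edge (4,21)–(0,0): crosses AB
  → BLOCKED
Obstacle 2 [(17,0) (22,1) (23,19) (19,17)]:
  edge (17,0)–(22,1): clear
  edge (22,1)–(23,19): clear
  edge (23,19)–(19,17): clear
  edge (19,17)–(17,0): clear
  midpoint (21/2,19) outside
  → clear

BLOCKED by obstacle 1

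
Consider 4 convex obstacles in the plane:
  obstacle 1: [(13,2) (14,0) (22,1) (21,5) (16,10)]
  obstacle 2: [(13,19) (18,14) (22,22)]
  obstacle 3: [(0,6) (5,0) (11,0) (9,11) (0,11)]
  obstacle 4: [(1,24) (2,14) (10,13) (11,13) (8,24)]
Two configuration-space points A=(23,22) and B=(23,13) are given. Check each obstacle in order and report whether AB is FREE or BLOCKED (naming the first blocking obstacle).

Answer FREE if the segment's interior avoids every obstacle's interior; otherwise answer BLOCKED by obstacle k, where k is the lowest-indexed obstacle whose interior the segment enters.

FREE

Obstacle 1 [(13,2) (14,0) (22,1) (21,5) (16,10)]:
  edge (13,2)–(14,0): clear
  edge (14,0)–(22,1): clear
  edge (22,1)–(21,5): clear
  edge (21,5)–(16,10): clear
  edge (16,10)–(13,2): clear
  midpoint (23,35/2) outside
  → clear
Obstacle 2 [(13,19) (18,14) (22,22)]:
  edge (13,19)–(18,14): clear
  edge (18,14)–(22,22): clear
  edge (22,22)–(13,19): clear
  midpoint (23,35/2) outside
  → clear
Obstacle 3 [(0,6) (5,0) (11,0) (9,11) (0,11)]:
  edge (0,6)–(5,0): clear
  edge (5,0)–(11,0): clear
  edge (11,0)–(9,11): clear
  edge (9,11)–(0,11): clear
  edge (0,11)–(0,6): clear
  midpoint (23,35/2) outside
  → clear
Obstacle 4 [(1,24) (2,14) (10,13) (11,13) (8,24)]:
  edge (1,24)–(2,14): clear
  edge (2,14)–(10,13): clear
  edge (10,13)–(11,13): clear
  edge (11,13)–(8,24): clear
  edge (8,24)–(1,24): clear
  midpoint (23,35/2) outside
  → clear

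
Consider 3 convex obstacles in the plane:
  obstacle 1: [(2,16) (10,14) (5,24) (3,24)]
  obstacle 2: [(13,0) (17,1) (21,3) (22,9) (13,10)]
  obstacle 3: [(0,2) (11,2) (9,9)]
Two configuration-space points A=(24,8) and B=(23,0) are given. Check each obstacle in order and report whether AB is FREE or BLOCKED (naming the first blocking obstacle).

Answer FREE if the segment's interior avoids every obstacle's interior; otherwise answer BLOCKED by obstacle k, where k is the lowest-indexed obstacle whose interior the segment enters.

FREE

Obstacle 1 [(2,16) (10,14) (5,24) (3,24)]:
  edge (2,16)–(10,14): clear
  edge (10,14)–(5,24): clear
  edge (5,24)–(3,24): clear
  edge (3,24)–(2,16): clear
  midpoint (47/2,4) outside
  → clear
Obstacle 2 [(13,0) (17,1) (21,3) (22,9) (13,10)]:
  edge (13,0)–(17,1): clear
  edge (17,1)–(21,3): clear
  edge (21,3)–(22,9): clear
  edge (22,9)–(13,10): clear
  edge (13,10)–(13,0): clear
  midpoint (47/2,4) outside
  → clear
Obstacle 3 [(0,2) (11,2) (9,9)]:
  edge (0,2)–(11,2): clear
  edge (11,2)–(9,9): clear
  edge (9,9)–(0,2): clear
  midpoint (47/2,4) outside
  → clear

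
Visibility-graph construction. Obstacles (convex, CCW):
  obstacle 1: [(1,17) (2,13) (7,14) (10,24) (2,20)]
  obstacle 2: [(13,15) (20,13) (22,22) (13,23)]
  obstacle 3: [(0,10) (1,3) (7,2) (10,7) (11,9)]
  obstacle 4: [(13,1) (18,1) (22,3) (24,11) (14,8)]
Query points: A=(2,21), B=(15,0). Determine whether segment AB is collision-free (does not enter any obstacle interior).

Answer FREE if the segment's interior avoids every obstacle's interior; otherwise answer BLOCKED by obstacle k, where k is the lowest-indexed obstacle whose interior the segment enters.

Obstacle 1 [(1,17) (2,13) (7,14) (10,24) (2,20)]:
  edge (1,17)–(2,13): clear
  edge (2,13)–(7,14): crosses AB
  edge (7,14)–(10,24): clear
  edge (10,24)–(2,20): crosses AB
  edge (2,20)–(1,17): clear
  → BLOCKED
Obstacle 2 [(13,15) (20,13) (22,22) (13,23)]:
  edge (13,15)–(20,13): clear
  edge (20,13)–(22,22): clear
  edge (22,22)–(13,23): clear
  edge (13,23)–(13,15): clear
  midpoint (17/2,21/2) outside
  → clear
Obstacle 3 [(0,10) (1,3) (7,2) (10,7) (11,9)]:
  edge (0,10)–(1,3): clear
  edge (1,3)–(7,2): clear
  edge (7,2)–(10,7): clear
  edge (10,7)–(11,9): crosses AB
  edge (11,9)–(0,10): crosses AB
  → BLOCKED
Obstacle 4 [(13,1) (18,1) (22,3) (24,11) (14,8)]:
  edge (13,1)–(18,1): crosses AB
  edge (18,1)–(22,3): clear
  edge (22,3)–(24,11): clear
  edge (24,11)–(14,8): clear
  edge (14,8)–(13,1): crosses AB
  → BLOCKED

BLOCKED by obstacle 1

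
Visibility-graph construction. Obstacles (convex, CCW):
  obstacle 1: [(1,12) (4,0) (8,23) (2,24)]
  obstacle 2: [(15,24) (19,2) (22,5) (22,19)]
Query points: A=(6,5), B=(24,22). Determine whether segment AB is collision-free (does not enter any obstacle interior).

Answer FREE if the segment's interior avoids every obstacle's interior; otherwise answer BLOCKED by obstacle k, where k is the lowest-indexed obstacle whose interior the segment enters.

BLOCKED by obstacle 2

Obstacle 1 [(1,12) (4,0) (8,23) (2,24)]:
  edge (1,12)–(4,0): clear
  edge (4,0)–(8,23): clear
  edge (8,23)–(2,24): clear
  edge (2,24)–(1,12): clear
  midpoint (15,27/2) outside
  → clear
Obstacle 2 [(15,24) (19,2) (22,5) (22,19)]:
  edge (15,24)–(19,2): crosses AB
  edge (19,2)–(22,5): clear
  edge (22,5)–(22,19): clear
  edge (22,19)–(15,24): crosses AB
  → BLOCKED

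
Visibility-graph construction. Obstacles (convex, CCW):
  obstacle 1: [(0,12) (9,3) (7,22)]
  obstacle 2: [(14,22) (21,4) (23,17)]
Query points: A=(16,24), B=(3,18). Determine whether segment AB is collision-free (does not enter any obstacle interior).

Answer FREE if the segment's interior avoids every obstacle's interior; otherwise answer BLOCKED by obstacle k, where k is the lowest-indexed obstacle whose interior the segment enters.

BLOCKED by obstacle 1

Obstacle 1 [(0,12) (9,3) (7,22)]:
  edge (0,12)–(9,3): clear
  edge (9,3)–(7,22): crosses AB
  edge (7,22)–(0,12): crosses AB
  → BLOCKED
Obstacle 2 [(14,22) (21,4) (23,17)]:
  edge (14,22)–(21,4): clear
  edge (21,4)–(23,17): clear
  edge (23,17)–(14,22): clear
  midpoint (19/2,21) outside
  → clear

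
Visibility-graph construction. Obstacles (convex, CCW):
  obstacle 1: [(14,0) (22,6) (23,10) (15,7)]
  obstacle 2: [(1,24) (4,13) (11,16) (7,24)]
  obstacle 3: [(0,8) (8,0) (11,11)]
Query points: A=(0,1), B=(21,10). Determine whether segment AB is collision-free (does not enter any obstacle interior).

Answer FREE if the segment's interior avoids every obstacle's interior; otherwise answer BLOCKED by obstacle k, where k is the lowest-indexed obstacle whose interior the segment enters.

Obstacle 1 [(14,0) (22,6) (23,10) (15,7)]:
  edge (14,0)–(22,6): clear
  edge (22,6)–(23,10): clear
  edge (23,10)–(15,7): clear
  edge (15,7)–(14,0): clear
  midpoint (21/2,11/2) outside
  → clear
Obstacle 2 [(1,24) (4,13) (11,16) (7,24)]:
  edge (1,24)–(4,13): clear
  edge (4,13)–(11,16): clear
  edge (11,16)–(7,24): clear
  edge (7,24)–(1,24): clear
  midpoint (21/2,11/2) outside
  → clear
Obstacle 3 [(0,8) (8,0) (11,11)]:
  edge (0,8)–(8,0): crosses AB
  edge (8,0)–(11,11): crosses AB
  edge (11,11)–(0,8): clear
  → BLOCKED

BLOCKED by obstacle 3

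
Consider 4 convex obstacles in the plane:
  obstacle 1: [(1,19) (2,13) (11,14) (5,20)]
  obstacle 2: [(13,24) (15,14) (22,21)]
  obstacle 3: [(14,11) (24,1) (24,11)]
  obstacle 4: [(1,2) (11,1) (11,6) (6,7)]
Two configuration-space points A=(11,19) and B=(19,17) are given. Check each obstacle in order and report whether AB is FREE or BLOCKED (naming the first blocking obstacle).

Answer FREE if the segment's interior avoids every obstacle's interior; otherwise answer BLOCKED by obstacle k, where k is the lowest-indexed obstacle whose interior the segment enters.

BLOCKED by obstacle 2

Obstacle 1 [(1,19) (2,13) (11,14) (5,20)]:
  edge (1,19)–(2,13): clear
  edge (2,13)–(11,14): clear
  edge (11,14)–(5,20): clear
  edge (5,20)–(1,19): clear
  midpoint (15,18) outside
  → clear
Obstacle 2 [(13,24) (15,14) (22,21)]:
  edge (13,24)–(15,14): crosses AB
  edge (15,14)–(22,21): crosses AB
  edge (22,21)–(13,24): clear
  → BLOCKED
Obstacle 3 [(14,11) (24,1) (24,11)]:
  edge (14,11)–(24,1): clear
  edge (24,1)–(24,11): clear
  edge (24,11)–(14,11): clear
  midpoint (15,18) outside
  → clear
Obstacle 4 [(1,2) (11,1) (11,6) (6,7)]:
  edge (1,2)–(11,1): clear
  edge (11,1)–(11,6): clear
  edge (11,6)–(6,7): clear
  edge (6,7)–(1,2): clear
  midpoint (15,18) outside
  → clear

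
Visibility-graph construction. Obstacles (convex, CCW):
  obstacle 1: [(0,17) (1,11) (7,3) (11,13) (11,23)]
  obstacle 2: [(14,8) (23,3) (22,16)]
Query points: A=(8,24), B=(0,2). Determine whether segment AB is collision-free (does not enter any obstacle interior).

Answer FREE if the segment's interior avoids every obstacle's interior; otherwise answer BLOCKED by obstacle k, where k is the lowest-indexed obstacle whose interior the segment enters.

BLOCKED by obstacle 1

Obstacle 1 [(0,17) (1,11) (7,3) (11,13) (11,23)]:
  edge (0,17)–(1,11): clear
  edge (1,11)–(7,3): crosses AB
  edge (7,3)–(11,13): clear
  edge (11,13)–(11,23): clear
  edge (11,23)–(0,17): crosses AB
  → BLOCKED
Obstacle 2 [(14,8) (23,3) (22,16)]:
  edge (14,8)–(23,3): clear
  edge (23,3)–(22,16): clear
  edge (22,16)–(14,8): clear
  midpoint (4,13) outside
  → clear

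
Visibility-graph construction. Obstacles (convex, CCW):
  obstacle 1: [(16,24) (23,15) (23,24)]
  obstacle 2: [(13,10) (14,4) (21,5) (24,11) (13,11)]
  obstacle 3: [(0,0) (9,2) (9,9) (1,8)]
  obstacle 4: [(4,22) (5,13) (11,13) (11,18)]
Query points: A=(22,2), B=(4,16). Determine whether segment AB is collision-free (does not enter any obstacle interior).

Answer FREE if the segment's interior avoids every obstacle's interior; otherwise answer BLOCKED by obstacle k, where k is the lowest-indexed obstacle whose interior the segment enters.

Obstacle 1 [(16,24) (23,15) (23,24)]:
  edge (16,24)–(23,15): clear
  edge (23,15)–(23,24): clear
  edge (23,24)–(16,24): clear
  midpoint (13,9) outside
  → clear
Obstacle 2 [(13,10) (14,4) (21,5) (24,11) (13,11)]:
  edge (13,10)–(14,4): crosses AB
  edge (14,4)–(21,5): crosses AB
  edge (21,5)–(24,11): clear
  edge (24,11)–(13,11): clear
  edge (13,11)–(13,10): clear
  → BLOCKED
Obstacle 3 [(0,0) (9,2) (9,9) (1,8)]:
  edge (0,0)–(9,2): clear
  edge (9,2)–(9,9): clear
  edge (9,9)–(1,8): clear
  edge (1,8)–(0,0): clear
  midpoint (13,9) outside
  → clear
Obstacle 4 [(4,22) (5,13) (11,13) (11,18)]:
  edge (4,22)–(5,13): crosses AB
  edge (5,13)–(11,13): crosses AB
  edge (11,13)–(11,18): clear
  edge (11,18)–(4,22): clear
  → BLOCKED

BLOCKED by obstacle 2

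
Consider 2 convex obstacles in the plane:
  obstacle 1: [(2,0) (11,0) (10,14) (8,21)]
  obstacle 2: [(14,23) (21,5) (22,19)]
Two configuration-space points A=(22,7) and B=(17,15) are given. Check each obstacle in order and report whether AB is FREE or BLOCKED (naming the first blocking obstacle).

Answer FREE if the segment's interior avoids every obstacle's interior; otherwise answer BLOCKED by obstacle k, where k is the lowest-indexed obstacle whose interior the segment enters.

Obstacle 1 [(2,0) (11,0) (10,14) (8,21)]:
  edge (2,0)–(11,0): clear
  edge (11,0)–(10,14): clear
  edge (10,14)–(8,21): clear
  edge (8,21)–(2,0): clear
  midpoint (39/2,11) outside
  → clear
Obstacle 2 [(14,23) (21,5) (22,19)]:
  edge (14,23)–(21,5): crosses AB
  edge (21,5)–(22,19): crosses AB
  edge (22,19)–(14,23): clear
  → BLOCKED

BLOCKED by obstacle 2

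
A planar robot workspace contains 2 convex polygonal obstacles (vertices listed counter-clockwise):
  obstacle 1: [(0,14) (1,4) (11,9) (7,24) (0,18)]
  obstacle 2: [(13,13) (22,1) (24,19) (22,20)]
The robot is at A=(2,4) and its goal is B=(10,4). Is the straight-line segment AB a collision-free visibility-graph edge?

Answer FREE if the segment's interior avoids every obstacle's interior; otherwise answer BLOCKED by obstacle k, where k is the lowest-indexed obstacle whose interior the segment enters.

Obstacle 1 [(0,14) (1,4) (11,9) (7,24) (0,18)]:
  edge (0,14)–(1,4): clear
  edge (1,4)–(11,9): clear
  edge (11,9)–(7,24): clear
  edge (7,24)–(0,18): clear
  edge (0,18)–(0,14): clear
  midpoint (6,4) outside
  → clear
Obstacle 2 [(13,13) (22,1) (24,19) (22,20)]:
  edge (13,13)–(22,1): clear
  edge (22,1)–(24,19): clear
  edge (24,19)–(22,20): clear
  edge (22,20)–(13,13): clear
  midpoint (6,4) outside
  → clear

FREE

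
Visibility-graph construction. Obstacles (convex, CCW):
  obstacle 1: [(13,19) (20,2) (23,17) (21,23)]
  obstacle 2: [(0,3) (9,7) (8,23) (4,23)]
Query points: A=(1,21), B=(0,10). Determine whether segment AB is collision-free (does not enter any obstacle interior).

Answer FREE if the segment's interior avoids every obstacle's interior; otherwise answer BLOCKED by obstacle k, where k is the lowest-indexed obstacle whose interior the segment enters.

FREE

Obstacle 1 [(13,19) (20,2) (23,17) (21,23)]:
  edge (13,19)–(20,2): clear
  edge (20,2)–(23,17): clear
  edge (23,17)–(21,23): clear
  edge (21,23)–(13,19): clear
  midpoint (1/2,31/2) outside
  → clear
Obstacle 2 [(0,3) (9,7) (8,23) (4,23)]:
  edge (0,3)–(9,7): clear
  edge (9,7)–(8,23): clear
  edge (8,23)–(4,23): clear
  edge (4,23)–(0,3): clear
  midpoint (1/2,31/2) outside
  → clear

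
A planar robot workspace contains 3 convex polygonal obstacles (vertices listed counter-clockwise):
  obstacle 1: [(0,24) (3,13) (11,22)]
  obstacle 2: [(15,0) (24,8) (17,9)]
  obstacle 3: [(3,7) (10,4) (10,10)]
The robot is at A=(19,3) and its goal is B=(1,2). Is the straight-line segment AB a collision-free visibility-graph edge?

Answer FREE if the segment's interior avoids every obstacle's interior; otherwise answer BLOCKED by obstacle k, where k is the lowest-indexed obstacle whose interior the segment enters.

BLOCKED by obstacle 2

Obstacle 1 [(0,24) (3,13) (11,22)]:
  edge (0,24)–(3,13): clear
  edge (3,13)–(11,22): clear
  edge (11,22)–(0,24): clear
  midpoint (10,5/2) outside
  → clear
Obstacle 2 [(15,0) (24,8) (17,9)]:
  edge (15,0)–(24,8): crosses AB
  edge (24,8)–(17,9): clear
  edge (17,9)–(15,0): crosses AB
  → BLOCKED
Obstacle 3 [(3,7) (10,4) (10,10)]:
  edge (3,7)–(10,4): clear
  edge (10,4)–(10,10): clear
  edge (10,10)–(3,7): clear
  midpoint (10,5/2) outside
  → clear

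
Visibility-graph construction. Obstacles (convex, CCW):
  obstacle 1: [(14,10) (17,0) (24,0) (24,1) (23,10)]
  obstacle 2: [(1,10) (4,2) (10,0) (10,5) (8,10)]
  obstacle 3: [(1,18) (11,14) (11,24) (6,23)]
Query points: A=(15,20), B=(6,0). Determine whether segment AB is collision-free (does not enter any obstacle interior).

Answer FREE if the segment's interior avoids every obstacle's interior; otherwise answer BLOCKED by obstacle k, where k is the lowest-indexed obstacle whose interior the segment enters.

Obstacle 1 [(14,10) (17,0) (24,0) (24,1) (23,10)]:
  edge (14,10)–(17,0): clear
  edge (17,0)–(24,0): clear
  edge (24,0)–(24,1): clear
  edge (24,1)–(23,10): clear
  edge (23,10)–(14,10): clear
  midpoint (21/2,10) outside
  → clear
Obstacle 2 [(1,10) (4,2) (10,0) (10,5) (8,10)]:
  edge (1,10)–(4,2): clear
  edge (4,2)–(10,0): crosses AB
  edge (10,0)–(10,5): clear
  edge (10,5)–(8,10): crosses AB
  edge (8,10)–(1,10): clear
  → BLOCKED
Obstacle 3 [(1,18) (11,14) (11,24) (6,23)]:
  edge (1,18)–(11,14): clear
  edge (11,14)–(11,24): clear
  edge (11,24)–(6,23): clear
  edge (6,23)–(1,18): clear
  midpoint (21/2,10) outside
  → clear

BLOCKED by obstacle 2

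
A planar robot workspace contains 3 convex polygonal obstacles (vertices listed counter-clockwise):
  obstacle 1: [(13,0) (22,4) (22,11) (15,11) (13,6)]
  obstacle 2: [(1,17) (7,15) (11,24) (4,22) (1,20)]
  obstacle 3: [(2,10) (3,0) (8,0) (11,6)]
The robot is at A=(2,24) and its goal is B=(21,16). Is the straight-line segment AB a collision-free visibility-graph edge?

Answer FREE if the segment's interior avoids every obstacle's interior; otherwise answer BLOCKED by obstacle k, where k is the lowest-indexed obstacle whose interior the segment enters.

Obstacle 1 [(13,0) (22,4) (22,11) (15,11) (13,6)]:
  edge (13,0)–(22,4): clear
  edge (22,4)–(22,11): clear
  edge (22,11)–(15,11): clear
  edge (15,11)–(13,6): clear
  edge (13,6)–(13,0): clear
  midpoint (23/2,20) outside
  → clear
Obstacle 2 [(1,17) (7,15) (11,24) (4,22) (1,20)]:
  edge (1,17)–(7,15): clear
  edge (7,15)–(11,24): crosses AB
  edge (11,24)–(4,22): crosses AB
  edge (4,22)–(1,20): clear
  edge (1,20)–(1,17): clear
  → BLOCKED
Obstacle 3 [(2,10) (3,0) (8,0) (11,6)]:
  edge (2,10)–(3,0): clear
  edge (3,0)–(8,0): clear
  edge (8,0)–(11,6): clear
  edge (11,6)–(2,10): clear
  midpoint (23/2,20) outside
  → clear

BLOCKED by obstacle 2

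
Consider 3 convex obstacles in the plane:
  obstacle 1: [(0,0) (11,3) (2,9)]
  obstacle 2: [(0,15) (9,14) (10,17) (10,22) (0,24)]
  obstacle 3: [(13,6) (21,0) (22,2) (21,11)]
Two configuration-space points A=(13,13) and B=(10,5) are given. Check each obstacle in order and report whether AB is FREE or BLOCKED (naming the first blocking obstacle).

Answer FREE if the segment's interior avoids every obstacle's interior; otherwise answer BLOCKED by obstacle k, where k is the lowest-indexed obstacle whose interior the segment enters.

Obstacle 1 [(0,0) (11,3) (2,9)]:
  edge (0,0)–(11,3): clear
  edge (11,3)–(2,9): clear
  edge (2,9)–(0,0): clear
  midpoint (23/2,9) outside
  → clear
Obstacle 2 [(0,15) (9,14) (10,17) (10,22) (0,24)]:
  edge (0,15)–(9,14): clear
  edge (9,14)–(10,17): clear
  edge (10,17)–(10,22): clear
  edge (10,22)–(0,24): clear
  edge (0,24)–(0,15): clear
  midpoint (23/2,9) outside
  → clear
Obstacle 3 [(13,6) (21,0) (22,2) (21,11)]:
  edge (13,6)–(21,0): clear
  edge (21,0)–(22,2): clear
  edge (22,2)–(21,11): clear
  edge (21,11)–(13,6): clear
  midpoint (23/2,9) outside
  → clear

FREE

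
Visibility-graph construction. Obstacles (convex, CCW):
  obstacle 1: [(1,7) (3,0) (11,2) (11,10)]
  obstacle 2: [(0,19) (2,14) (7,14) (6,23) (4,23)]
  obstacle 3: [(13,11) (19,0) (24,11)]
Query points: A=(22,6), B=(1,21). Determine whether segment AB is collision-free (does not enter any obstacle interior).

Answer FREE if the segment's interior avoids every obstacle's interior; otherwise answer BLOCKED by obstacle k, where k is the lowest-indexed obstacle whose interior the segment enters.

Obstacle 1 [(1,7) (3,0) (11,2) (11,10)]:
  edge (1,7)–(3,0): clear
  edge (3,0)–(11,2): clear
  edge (11,2)–(11,10): clear
  edge (11,10)–(1,7): clear
  midpoint (23/2,27/2) outside
  → clear
Obstacle 2 [(0,19) (2,14) (7,14) (6,23) (4,23)]:
  edge (0,19)–(2,14): clear
  edge (2,14)–(7,14): clear
  edge (7,14)–(6,23): crosses AB
  edge (6,23)–(4,23): clear
  edge (4,23)–(0,19): crosses AB
  → BLOCKED
Obstacle 3 [(13,11) (19,0) (24,11)]:
  edge (13,11)–(19,0): clear
  edge (19,0)–(24,11): crosses AB
  edge (24,11)–(13,11): crosses AB
  → BLOCKED

BLOCKED by obstacle 2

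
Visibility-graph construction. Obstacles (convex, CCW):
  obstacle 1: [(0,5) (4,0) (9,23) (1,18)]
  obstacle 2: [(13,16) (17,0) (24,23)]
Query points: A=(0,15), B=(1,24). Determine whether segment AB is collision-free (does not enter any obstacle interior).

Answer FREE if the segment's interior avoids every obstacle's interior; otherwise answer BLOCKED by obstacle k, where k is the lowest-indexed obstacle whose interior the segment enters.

Obstacle 1 [(0,5) (4,0) (9,23) (1,18)]:
  edge (0,5)–(4,0): clear
  edge (4,0)–(9,23): clear
  edge (9,23)–(1,18): clear
  edge (1,18)–(0,5): clear
  midpoint (1/2,39/2) outside
  → clear
Obstacle 2 [(13,16) (17,0) (24,23)]:
  edge (13,16)–(17,0): clear
  edge (17,0)–(24,23): clear
  edge (24,23)–(13,16): clear
  midpoint (1/2,39/2) outside
  → clear

FREE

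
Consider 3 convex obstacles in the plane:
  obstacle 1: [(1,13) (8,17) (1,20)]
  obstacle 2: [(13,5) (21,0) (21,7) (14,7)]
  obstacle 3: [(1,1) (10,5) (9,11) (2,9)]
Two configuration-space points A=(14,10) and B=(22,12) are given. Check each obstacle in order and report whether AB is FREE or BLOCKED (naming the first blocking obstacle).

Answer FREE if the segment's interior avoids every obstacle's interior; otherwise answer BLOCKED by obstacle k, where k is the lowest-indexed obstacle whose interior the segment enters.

Obstacle 1 [(1,13) (8,17) (1,20)]:
  edge (1,13)–(8,17): clear
  edge (8,17)–(1,20): clear
  edge (1,20)–(1,13): clear
  midpoint (18,11) outside
  → clear
Obstacle 2 [(13,5) (21,0) (21,7) (14,7)]:
  edge (13,5)–(21,0): clear
  edge (21,0)–(21,7): clear
  edge (21,7)–(14,7): clear
  edge (14,7)–(13,5): clear
  midpoint (18,11) outside
  → clear
Obstacle 3 [(1,1) (10,5) (9,11) (2,9)]:
  edge (1,1)–(10,5): clear
  edge (10,5)–(9,11): clear
  edge (9,11)–(2,9): clear
  edge (2,9)–(1,1): clear
  midpoint (18,11) outside
  → clear

FREE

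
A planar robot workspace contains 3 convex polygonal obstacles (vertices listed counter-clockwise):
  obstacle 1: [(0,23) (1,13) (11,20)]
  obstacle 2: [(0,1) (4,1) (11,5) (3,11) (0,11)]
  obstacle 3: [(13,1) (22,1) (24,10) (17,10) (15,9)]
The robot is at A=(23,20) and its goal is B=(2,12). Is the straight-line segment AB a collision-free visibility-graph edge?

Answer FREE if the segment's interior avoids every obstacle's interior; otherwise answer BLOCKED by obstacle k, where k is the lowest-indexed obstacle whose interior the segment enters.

FREE

Obstacle 1 [(0,23) (1,13) (11,20)]:
  edge (0,23)–(1,13): clear
  edge (1,13)–(11,20): clear
  edge (11,20)–(0,23): clear
  midpoint (25/2,16) outside
  → clear
Obstacle 2 [(0,1) (4,1) (11,5) (3,11) (0,11)]:
  edge (0,1)–(4,1): clear
  edge (4,1)–(11,5): clear
  edge (11,5)–(3,11): clear
  edge (3,11)–(0,11): clear
  edge (0,11)–(0,1): clear
  midpoint (25/2,16) outside
  → clear
Obstacle 3 [(13,1) (22,1) (24,10) (17,10) (15,9)]:
  edge (13,1)–(22,1): clear
  edge (22,1)–(24,10): clear
  edge (24,10)–(17,10): clear
  edge (17,10)–(15,9): clear
  edge (15,9)–(13,1): clear
  midpoint (25/2,16) outside
  → clear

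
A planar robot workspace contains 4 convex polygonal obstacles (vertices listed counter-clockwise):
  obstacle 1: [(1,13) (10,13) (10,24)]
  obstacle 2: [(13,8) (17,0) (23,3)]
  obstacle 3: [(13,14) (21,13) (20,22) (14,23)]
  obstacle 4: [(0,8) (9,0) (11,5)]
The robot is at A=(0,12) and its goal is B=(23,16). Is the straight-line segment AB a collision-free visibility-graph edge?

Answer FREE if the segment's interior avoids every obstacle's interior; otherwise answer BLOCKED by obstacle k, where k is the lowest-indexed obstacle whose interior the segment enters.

Obstacle 1 [(1,13) (10,13) (10,24)]:
  edge (1,13)–(10,13): crosses AB
  edge (10,13)–(10,24): crosses AB
  edge (10,24)–(1,13): clear
  → BLOCKED
Obstacle 2 [(13,8) (17,0) (23,3)]:
  edge (13,8)–(17,0): clear
  edge (17,0)–(23,3): clear
  edge (23,3)–(13,8): clear
  midpoint (23/2,14) outside
  → clear
Obstacle 3 [(13,14) (21,13) (20,22) (14,23)]:
  edge (13,14)–(21,13): clear
  edge (21,13)–(20,22): crosses AB
  edge (20,22)–(14,23): clear
  edge (14,23)–(13,14): crosses AB
  → BLOCKED
Obstacle 4 [(0,8) (9,0) (11,5)]:
  edge (0,8)–(9,0): clear
  edge (9,0)–(11,5): clear
  edge (11,5)–(0,8): clear
  midpoint (23/2,14) outside
  → clear

BLOCKED by obstacle 1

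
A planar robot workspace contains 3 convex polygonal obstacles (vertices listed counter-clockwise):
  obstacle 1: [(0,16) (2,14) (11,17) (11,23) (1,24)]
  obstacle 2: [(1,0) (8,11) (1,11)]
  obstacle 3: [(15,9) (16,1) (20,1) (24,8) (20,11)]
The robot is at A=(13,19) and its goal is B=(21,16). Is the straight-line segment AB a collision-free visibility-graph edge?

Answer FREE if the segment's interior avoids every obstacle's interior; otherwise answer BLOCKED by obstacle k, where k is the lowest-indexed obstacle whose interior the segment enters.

Obstacle 1 [(0,16) (2,14) (11,17) (11,23) (1,24)]:
  edge (0,16)–(2,14): clear
  edge (2,14)–(11,17): clear
  edge (11,17)–(11,23): clear
  edge (11,23)–(1,24): clear
  edge (1,24)–(0,16): clear
  midpoint (17,35/2) outside
  → clear
Obstacle 2 [(1,0) (8,11) (1,11)]:
  edge (1,0)–(8,11): clear
  edge (8,11)–(1,11): clear
  edge (1,11)–(1,0): clear
  midpoint (17,35/2) outside
  → clear
Obstacle 3 [(15,9) (16,1) (20,1) (24,8) (20,11)]:
  edge (15,9)–(16,1): clear
  edge (16,1)–(20,1): clear
  edge (20,1)–(24,8): clear
  edge (24,8)–(20,11): clear
  edge (20,11)–(15,9): clear
  midpoint (17,35/2) outside
  → clear

FREE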